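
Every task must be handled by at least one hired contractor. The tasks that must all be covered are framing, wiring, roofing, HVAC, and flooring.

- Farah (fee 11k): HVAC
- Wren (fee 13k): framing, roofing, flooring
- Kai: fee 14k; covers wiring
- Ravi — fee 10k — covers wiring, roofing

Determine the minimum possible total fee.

Choose Farah, Wren, and Ravi: together they cover framing, wiring, roofing, HVAC, flooring — every task.
Total fee: 11 + 13 + 10 = 34.

34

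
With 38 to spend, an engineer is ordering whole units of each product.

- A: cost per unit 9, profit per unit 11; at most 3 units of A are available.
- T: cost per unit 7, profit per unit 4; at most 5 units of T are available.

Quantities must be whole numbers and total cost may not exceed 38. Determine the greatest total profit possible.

37

This is a bounded integer knapsack.
A has the best ratio (11/9); taking only A gives at most 3×11 = 33 (stopped by the supply cap of 3).
Mixing does better — 3×A and 1×T: cost 34 ≤ 38, profit 3·11 + 1·4 = 37.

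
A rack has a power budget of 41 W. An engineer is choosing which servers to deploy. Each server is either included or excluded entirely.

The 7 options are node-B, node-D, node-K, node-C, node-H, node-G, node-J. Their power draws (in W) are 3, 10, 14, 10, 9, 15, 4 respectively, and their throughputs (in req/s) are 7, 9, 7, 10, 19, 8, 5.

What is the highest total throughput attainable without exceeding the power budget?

50

node-B + node-D + node-C + node-H + node-J: power draw 3 + 10 + 10 + 9 + 4 = 36 ≤ 41, throughput 7 + 9 + 10 + 19 + 5 = 50.
node-B + node-C + node-H + node-G + node-J: power draw 3 + 10 + 9 + 15 + 4 = 41 ≤ 41, throughput 7 + 10 + 19 + 8 + 5 = 49.
Best is node-B, node-D, node-C, node-H, and node-J with total throughput 50.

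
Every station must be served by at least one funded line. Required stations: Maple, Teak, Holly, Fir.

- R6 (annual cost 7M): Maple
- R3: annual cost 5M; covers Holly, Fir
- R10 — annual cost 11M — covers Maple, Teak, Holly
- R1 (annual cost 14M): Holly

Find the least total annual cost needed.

16

Choose R3 and R10: together they cover Maple, Teak, Holly, Fir — every station.
Total annual cost: 5 + 11 = 16.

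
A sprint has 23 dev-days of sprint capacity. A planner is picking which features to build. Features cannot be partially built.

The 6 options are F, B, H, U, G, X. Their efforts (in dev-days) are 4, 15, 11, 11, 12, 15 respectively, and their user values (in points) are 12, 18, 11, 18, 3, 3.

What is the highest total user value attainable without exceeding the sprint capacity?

Take F and U: effort 4 + 11 = 15 ≤ 23, user value 12 + 18 = 30.
No feasible combination exceeds this.

30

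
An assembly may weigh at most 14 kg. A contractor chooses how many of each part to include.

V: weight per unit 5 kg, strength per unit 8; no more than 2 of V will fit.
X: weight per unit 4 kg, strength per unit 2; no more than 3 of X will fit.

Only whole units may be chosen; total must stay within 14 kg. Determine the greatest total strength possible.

18

2×V: weight 10 ≤ 14, strength 2·8 = 16.
2×V and 1×X: weight 14 ≤ 14, strength 2·8 + 1·2 = 18.
Best is 18.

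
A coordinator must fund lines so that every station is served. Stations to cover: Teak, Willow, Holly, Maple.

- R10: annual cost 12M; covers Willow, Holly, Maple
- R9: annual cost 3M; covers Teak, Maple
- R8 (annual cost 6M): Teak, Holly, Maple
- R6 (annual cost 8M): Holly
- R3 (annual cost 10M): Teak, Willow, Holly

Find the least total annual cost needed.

13

Choose R9 and R3: together they cover Teak, Willow, Holly, Maple — every station.
Total annual cost: 3 + 10 = 13.
No cover costs less than 13.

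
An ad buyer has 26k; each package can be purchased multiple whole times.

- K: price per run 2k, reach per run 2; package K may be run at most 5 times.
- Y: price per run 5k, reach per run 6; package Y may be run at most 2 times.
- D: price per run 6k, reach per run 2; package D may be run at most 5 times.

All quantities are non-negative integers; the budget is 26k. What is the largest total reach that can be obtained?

24

Y has the best ratio (6/5); taking only Y gives at most 2×6 = 12 (stopped by the supply cap of 2).
Mixing does better — 5×K, 2×Y, and 1×D: price 26 ≤ 26, reach 5·2 + 2·6 + 1·2 = 24.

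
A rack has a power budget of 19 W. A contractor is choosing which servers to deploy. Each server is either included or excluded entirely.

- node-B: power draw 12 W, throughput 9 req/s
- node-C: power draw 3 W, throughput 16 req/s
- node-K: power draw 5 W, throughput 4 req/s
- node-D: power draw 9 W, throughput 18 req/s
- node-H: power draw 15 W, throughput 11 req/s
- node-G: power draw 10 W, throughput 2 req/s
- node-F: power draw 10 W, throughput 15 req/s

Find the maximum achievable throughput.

This is a 0-1 knapsack instance.
Allowing fractional choices, the relaxed optimum would be about 44.5, but servers are indivisible.
node-C + node-K + node-F: power draw 3 + 5 + 10 = 18 ≤ 19, throughput 16 + 4 + 15 = 35.
node-C + node-D: power draw 3 + 9 = 12 ≤ 19, throughput 16 + 18 = 34.
node-C + node-K + node-D: power draw 3 + 5 + 9 = 17 ≤ 19, throughput 16 + 4 + 18 = 38.
Best is node-C, node-K, and node-D with total throughput 38.

38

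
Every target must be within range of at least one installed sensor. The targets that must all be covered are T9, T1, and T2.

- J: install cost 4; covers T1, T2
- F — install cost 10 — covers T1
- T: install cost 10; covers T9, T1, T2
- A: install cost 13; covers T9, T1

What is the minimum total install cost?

10

The greedy cost-per-new-target heuristic would pick J and T for 14, but a cheaper cover exists.
T alone covers T9, T1, T2 — every target.
Total install cost: 10.
No cover costs less than 10.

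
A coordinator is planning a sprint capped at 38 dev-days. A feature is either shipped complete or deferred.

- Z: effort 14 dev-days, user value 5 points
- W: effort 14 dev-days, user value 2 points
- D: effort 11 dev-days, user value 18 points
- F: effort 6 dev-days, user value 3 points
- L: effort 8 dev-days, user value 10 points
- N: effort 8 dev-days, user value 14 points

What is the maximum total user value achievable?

Treat it as a binary knapsack problem.
Take D, F, L, and N: effort 11 + 6 + 8 + 8 = 33 ≤ 38, user value 18 + 3 + 10 + 14 = 45.
No other feasible combination does better.

45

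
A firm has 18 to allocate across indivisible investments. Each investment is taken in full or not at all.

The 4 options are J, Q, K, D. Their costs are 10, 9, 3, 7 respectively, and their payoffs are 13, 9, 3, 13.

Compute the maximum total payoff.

Treat it as a binary knapsack problem.
Allowing fractional choices, the relaxed optimum would be about 27.0, but investments are indivisible.
K + D: cost 3 + 7 = 10 ≤ 18, payoff 3 + 13 = 16.
Q + D: cost 9 + 7 = 16 ≤ 18, payoff 9 + 13 = 22.
J + D: cost 10 + 7 = 17 ≤ 18, payoff 13 + 13 = 26.
Best is J and D with total payoff 26.

26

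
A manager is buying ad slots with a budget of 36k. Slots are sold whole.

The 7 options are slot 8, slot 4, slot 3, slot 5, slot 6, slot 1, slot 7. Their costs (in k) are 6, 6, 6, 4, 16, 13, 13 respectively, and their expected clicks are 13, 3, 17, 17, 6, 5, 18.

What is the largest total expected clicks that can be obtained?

68

Treat it as a binary knapsack problem.
slot 8 + slot 3 + slot 5 + slot 7: cost 6 + 6 + 4 + 13 = 29 ≤ 36, expected clicks 13 + 17 + 17 + 18 = 65.
slot 8 + slot 4 + slot 3 + slot 5 + slot 7: cost 6 + 6 + 6 + 4 + 13 = 35 ≤ 36, expected clicks 13 + 3 + 17 + 17 + 18 = 68.
Best is slot 8, slot 4, slot 3, slot 5, and slot 7 with total expected clicks 68.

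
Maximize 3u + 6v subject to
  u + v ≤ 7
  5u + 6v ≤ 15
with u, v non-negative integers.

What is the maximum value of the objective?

12

The continuous relaxation peaks at (0, 2.5) with value 15.00; rounding to a feasible lattice point costs some objective.
(u,v)=(0,2): 1·0+1·2=2≤7, 5·0+6·2=12≤15, objective 12.
(u,v)=(1,1): 1·1+1·1=2≤7, 5·1+6·1=11≤15, objective 9.
(u,v)=(0,1): 1·0+1·1=1≤7, 5·0+6·1=6≤15, objective 6.
No feasible integer point exceeds 12.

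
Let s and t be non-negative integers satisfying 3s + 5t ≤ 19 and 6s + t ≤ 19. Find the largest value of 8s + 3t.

The continuous relaxation peaks at (2.81, 2.11) with value 28.85; rounding to a feasible lattice point costs some objective.
(s,t)=(3,1): 3·3+5·1=14≤19, 6·3+1·1=19≤19, objective 27.
(s,t)=(3,0): 3·3+5·0=9≤19, 6·3+1·0=18≤19, objective 24.
(s,t)=(2,2): 3·2+5·2=16≤19, 6·2+1·2=14≤19, objective 22.
No feasible integer point exceeds 27.

27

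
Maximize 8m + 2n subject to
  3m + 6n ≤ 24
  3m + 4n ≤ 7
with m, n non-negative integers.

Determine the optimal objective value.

The continuous relaxation peaks at (2.33, 0) with value 18.67; rounding to a feasible lattice point costs some objective.
(m,n)=(2,0) is feasible, giving 16.
(m,n)=(1,1) is feasible, giving 10.
(m,n)=(1,0) is feasible, giving 8.
Maximum is 16 at (m,n)=(2,0).

16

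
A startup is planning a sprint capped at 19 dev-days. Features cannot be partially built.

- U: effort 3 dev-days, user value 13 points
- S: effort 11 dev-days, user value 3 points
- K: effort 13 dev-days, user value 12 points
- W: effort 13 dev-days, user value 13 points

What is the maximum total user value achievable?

26

This is a 0-1 knapsack instance.
Allowing fractional choices, the relaxed optimum would be about 28.8, but features are indivisible.
U + K: effort 3 + 13 = 16 ≤ 19, user value 13 + 12 = 25.
U + W: effort 3 + 13 = 16 ≤ 19, user value 13 + 13 = 26.
Best is U and W with total user value 26.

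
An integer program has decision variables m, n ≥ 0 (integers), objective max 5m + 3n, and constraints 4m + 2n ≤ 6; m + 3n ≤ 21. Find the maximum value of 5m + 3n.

(m,n)=(0,3): 4·0+2·3=6≤6, 1·0+3·3=9≤21, objective 9.
(m,n)=(0,2): 4·0+2·2=4≤6, 1·0+3·2=6≤21, objective 6.
Maximum is 9 at (m,n)=(0,3).

9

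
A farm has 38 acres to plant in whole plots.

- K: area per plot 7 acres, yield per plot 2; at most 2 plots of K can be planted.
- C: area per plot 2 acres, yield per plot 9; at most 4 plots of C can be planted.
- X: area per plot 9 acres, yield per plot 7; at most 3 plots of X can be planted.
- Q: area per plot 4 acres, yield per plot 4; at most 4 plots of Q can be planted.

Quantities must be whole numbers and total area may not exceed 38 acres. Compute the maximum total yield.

This is a bounded integer knapsack.
4×C, 1×X, and 4×Q: area 33 ≤ 38, yield 4·9 + 1·7 + 4·4 = 59.
4×C, 2×X, and 3×Q: area 38 ≤ 38, yield 4·9 + 2·7 + 3·4 = 62.
Best is 62.

62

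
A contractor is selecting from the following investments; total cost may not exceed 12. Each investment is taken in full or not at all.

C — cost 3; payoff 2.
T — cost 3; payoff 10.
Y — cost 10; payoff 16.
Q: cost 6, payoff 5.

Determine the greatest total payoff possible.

17

Allowing fractional choices, the relaxed optimum would be about 24.4, but investments are indivisible.
Y: cost 10 ≤ 12, payoff 16.
C + T + Q: cost 3 + 3 + 6 = 12 ≤ 12, payoff 2 + 10 + 5 = 17.
Best is C, T, and Q with total payoff 17.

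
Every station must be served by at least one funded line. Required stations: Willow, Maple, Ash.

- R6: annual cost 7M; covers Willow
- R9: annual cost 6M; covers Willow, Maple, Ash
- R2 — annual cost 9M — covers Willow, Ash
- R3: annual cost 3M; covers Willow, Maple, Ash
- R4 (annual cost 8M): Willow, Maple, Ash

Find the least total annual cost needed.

R3 alone covers Willow, Maple, Ash — every station.
Total annual cost: 3.
No cover costs less than 3.

3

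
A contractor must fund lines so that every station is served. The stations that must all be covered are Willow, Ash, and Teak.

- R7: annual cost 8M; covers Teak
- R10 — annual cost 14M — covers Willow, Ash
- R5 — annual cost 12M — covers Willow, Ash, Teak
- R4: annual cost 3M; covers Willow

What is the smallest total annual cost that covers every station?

12

The greedy cost-per-new-station heuristic would pick R4 and R5 for 15, but a cheaper cover exists.
R5 alone covers Willow, Ash, Teak — every station.
Total annual cost: 12.
No cover costs less than 12.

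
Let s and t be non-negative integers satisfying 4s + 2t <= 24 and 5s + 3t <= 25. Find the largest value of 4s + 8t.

64

Relaxing integrality, the LP optimum is 66.67 at (s,t) = (0, 8.33), which is not an integer point.
(s,t)=(0,8): 4·0+2·8=16≤24, 5·0+3·8=24≤25, objective 64.
(s,t)=(0,7): 4·0+2·7=14≤24, 5·0+3·7=21≤25, objective 56.
Maximum is 64 at (s,t)=(0,8).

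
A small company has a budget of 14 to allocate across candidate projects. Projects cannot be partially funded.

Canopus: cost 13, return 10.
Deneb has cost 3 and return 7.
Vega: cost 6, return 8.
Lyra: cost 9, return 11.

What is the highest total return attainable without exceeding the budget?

18

Allowing fractional choices, the relaxed optimum would be about 21.1, but projects are indivisible.
Deneb + Lyra: cost 3 + 9 = 12 ≤ 14, return 7 + 11 = 18.
Lyra: cost 9 ≤ 14, return 11.
Deneb + Vega: cost 3 + 6 = 9 ≤ 14, return 7 + 8 = 15.
Best is Deneb and Lyra with total return 18.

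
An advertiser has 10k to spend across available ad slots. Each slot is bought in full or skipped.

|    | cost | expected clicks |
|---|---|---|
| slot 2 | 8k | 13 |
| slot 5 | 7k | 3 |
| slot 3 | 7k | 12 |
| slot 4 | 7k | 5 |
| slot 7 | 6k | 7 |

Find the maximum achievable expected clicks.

13

Allowing fractional choices, the relaxed optimum would be about 16.9, but ad slots are indivisible.
slot 3: cost 7 ≤ 10, expected clicks 12.
slot 7: cost 6 ≤ 10, expected clicks 7.
slot 2: cost 8 ≤ 10, expected clicks 13.
Best is slot 2 with total expected clicks 13.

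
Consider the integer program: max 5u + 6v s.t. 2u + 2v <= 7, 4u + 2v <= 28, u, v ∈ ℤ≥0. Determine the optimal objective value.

The continuous relaxation peaks at (0, 3.5) with value 21.00; rounding to a feasible lattice point costs some objective.
(u,v)=(0,3): 2·0+2·3=6≤7, 4·0+2·3=6≤28, objective 18.
(u,v)=(1,2): 2·1+2·2=6≤7, 4·1+2·2=8≤28, objective 17.
(u,v)=(0,2): 2·0+2·2=4≤7, 4·0+2·2=4≤28, objective 12.
Maximum is 18 at (u,v)=(0,3).

18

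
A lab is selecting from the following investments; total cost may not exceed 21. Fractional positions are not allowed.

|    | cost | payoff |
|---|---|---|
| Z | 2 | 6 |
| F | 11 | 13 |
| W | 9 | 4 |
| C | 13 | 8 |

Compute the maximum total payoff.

19

This is an integer program with binary decision variables.
Z + F: cost 2 + 11 = 13 ≤ 21, payoff 6 + 13 = 19.
F + W: cost 11 + 9 = 20 ≤ 21, payoff 13 + 4 = 17.
Best is Z and F with total payoff 19.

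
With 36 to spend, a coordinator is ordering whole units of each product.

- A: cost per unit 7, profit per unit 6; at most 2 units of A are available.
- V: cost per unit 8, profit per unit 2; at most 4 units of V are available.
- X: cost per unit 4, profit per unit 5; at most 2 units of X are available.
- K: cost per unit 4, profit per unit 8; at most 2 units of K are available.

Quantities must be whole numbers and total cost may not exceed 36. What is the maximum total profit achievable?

38

Take 2×A, 2×X, and 2×K: cost 30 ≤ 36, profit 2·6 + 2·5 + 2·8 = 38.
K has the best ratio (8/4) and is taken to its limit of 2; remaining capacity is filled optimally with the others.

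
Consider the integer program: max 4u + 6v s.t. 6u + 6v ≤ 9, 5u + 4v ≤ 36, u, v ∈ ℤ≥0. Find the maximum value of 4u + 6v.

6

Relaxing integrality, the LP optimum is 9.00 at (u,v) = (0, 1.5), which is not an integer point.
(u,v)=(0,1): 6·0+6·1=6≤9, 5·0+4·1=4≤36, objective 6.
(u,v)=(1,0): 6·1+6·0=6≤9, 5·1+4·0=5≤36, objective 4.
(u,v)=(0,0): 6·0+6·0=0≤9, 5·0+4·0=0≤36, objective 0.
The best lattice point is (0,1), giving 6.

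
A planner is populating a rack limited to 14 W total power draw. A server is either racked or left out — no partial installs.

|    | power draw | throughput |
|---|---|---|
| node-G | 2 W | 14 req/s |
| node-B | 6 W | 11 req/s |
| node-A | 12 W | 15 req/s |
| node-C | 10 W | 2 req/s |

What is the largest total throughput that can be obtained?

node-G + node-C: power draw 2 + 10 = 12 ≤ 14, throughput 14 + 2 = 16.
node-G + node-B: power draw 2 + 6 = 8 ≤ 14, throughput 14 + 11 = 25.
node-G + node-A: power draw 2 + 12 = 14 ≤ 14, throughput 14 + 15 = 29.
Best is node-G and node-A with total throughput 29.

29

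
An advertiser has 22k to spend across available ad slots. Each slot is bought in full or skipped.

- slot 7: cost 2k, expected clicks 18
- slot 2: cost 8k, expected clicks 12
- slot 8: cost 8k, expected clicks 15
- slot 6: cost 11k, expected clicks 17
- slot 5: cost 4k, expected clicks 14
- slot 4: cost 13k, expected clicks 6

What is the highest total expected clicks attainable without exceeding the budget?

59

Allowing fractional choices, the relaxed optimum would be about 59.4, but ad slots are indivisible.
slot 7 + slot 2 + slot 8 + slot 5: cost 2 + 8 + 8 + 4 = 22 ≤ 22, expected clicks 18 + 12 + 15 + 14 = 59.
slot 7 + slot 8 + slot 6: cost 2 + 8 + 11 = 21 ≤ 22, expected clicks 18 + 15 + 17 = 50.
slot 7 + slot 6 + slot 5: cost 2 + 11 + 4 = 17 ≤ 22, expected clicks 18 + 17 + 14 = 49.
Best is slot 7, slot 2, slot 8, and slot 5 with total expected clicks 59.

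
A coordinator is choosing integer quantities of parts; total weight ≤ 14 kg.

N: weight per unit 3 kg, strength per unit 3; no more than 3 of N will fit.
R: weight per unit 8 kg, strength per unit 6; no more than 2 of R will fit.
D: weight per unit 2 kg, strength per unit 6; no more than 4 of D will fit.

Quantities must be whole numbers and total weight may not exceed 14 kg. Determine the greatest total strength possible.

D has the best ratio (6/2); taking only D gives at most 4×6 = 24 (stopped by the supply cap of 4).
Mixing does better — 2×N and 4×D: weight 14 ≤ 14, strength 2·3 + 4·6 = 30.

30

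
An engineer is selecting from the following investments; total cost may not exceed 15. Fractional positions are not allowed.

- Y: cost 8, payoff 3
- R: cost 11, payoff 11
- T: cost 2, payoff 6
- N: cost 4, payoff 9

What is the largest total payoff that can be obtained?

R + T: cost 11 + 2 = 13 ≤ 15, payoff 11 + 6 = 17.
R + N: cost 11 + 4 = 15 ≤ 15, payoff 11 + 9 = 20.
Y + T + N: cost 8 + 2 + 4 = 14 ≤ 15, payoff 3 + 6 + 9 = 18.
Best is R and N with total payoff 20.

20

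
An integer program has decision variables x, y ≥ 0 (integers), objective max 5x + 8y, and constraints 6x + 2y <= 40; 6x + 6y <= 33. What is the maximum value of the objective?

Relaxing integrality, the LP optimum is 44.00 at (x,y) = (0, 5.5), which is not an integer point.
(x,y)=(0,5): 6·0+2·5=10≤40, 6·0+6·5=30≤33, objective 40.
(x,y)=(1,4): 6·1+2·4=14≤40, 6·1+6·4=30≤33, objective 37.
(x,y)=(0,4): 6·0+2·4=8≤40, 6·0+6·4=24≤33, objective 32.
Maximum is 40 at (x,y)=(0,5).

40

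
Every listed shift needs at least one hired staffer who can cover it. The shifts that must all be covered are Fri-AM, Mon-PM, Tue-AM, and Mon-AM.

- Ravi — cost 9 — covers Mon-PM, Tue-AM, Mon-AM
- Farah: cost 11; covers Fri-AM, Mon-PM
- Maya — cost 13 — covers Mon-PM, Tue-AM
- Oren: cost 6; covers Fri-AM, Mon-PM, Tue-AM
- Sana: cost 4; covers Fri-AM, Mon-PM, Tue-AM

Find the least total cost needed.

This is an integer covering problem.
Choose Ravi and Sana: together they cover Fri-AM, Mon-PM, Tue-AM, Mon-AM — every shift.
Total cost: 9 + 4 = 13.

13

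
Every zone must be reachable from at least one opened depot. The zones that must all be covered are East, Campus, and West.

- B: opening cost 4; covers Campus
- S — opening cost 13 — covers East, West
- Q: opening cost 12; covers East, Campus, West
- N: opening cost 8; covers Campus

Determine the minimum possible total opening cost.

This is a weighted set-cover instance.
Q alone covers East, Campus, West — every zone.
Total opening cost: 12.

12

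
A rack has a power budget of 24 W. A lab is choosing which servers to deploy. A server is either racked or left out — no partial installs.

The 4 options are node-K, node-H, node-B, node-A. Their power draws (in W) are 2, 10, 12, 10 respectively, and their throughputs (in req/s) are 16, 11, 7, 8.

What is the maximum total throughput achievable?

Allowing fractional choices, the relaxed optimum would be about 36.2, but servers are indivisible.
node-K + node-H + node-B: power draw 2 + 10 + 12 = 24 ≤ 24, throughput 16 + 11 + 7 = 34.
node-K + node-H + node-A: power draw 2 + 10 + 10 = 22 ≤ 24, throughput 16 + 11 + 8 = 35.
node-K + node-B + node-A: power draw 2 + 12 + 10 = 24 ≤ 24, throughput 16 + 7 + 8 = 31.
Best is node-K, node-H, and node-A with total throughput 35.

35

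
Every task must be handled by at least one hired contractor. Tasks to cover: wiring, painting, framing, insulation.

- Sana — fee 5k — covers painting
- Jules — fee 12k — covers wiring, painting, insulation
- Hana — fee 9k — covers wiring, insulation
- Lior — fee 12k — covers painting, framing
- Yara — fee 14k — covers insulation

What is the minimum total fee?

21

The greedy cost-per-new-task heuristic would pick Jules and Lior for 24, but a cheaper cover exists.
Choose Hana and Lior: together they cover wiring, painting, framing, insulation — every task.
Total fee: 9 + 12 = 21.
No cover costs less than 21.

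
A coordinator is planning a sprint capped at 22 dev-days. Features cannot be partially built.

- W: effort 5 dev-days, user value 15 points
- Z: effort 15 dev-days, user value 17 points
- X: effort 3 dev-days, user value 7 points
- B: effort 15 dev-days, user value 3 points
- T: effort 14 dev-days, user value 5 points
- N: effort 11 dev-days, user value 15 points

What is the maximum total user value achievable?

Take W, X, and N: effort 5 + 3 + 11 = 19 ≤ 22, user value 15 + 7 + 15 = 37.
No other feasible combination does better.

37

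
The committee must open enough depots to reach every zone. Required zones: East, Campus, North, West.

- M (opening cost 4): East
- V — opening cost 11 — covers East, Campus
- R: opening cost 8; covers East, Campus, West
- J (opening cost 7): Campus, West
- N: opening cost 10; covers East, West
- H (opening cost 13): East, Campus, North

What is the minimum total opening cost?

The greedy cost-per-new-zone heuristic would pick R and H for 21, but a cheaper cover exists.
Choose J and H: together they cover East, Campus, North, West — every zone.
Total opening cost: 7 + 13 = 20.
No cover costs less than 20.

20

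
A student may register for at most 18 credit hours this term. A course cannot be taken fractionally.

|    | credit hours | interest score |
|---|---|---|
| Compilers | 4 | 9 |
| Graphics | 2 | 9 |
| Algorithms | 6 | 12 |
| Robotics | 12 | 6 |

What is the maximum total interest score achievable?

30

Allowing fractional choices, the relaxed optimum would be about 33.0, but courses are indivisible.
Compilers + Graphics + Algorithms: credit hours 4 + 2 + 6 = 12 ≤ 18, interest score 9 + 9 + 12 = 30.
Compilers + Graphics + Robotics: credit hours 4 + 2 + 12 = 18 ≤ 18, interest score 9 + 9 + 6 = 24.
Best is Compilers, Graphics, and Algorithms with total interest score 30.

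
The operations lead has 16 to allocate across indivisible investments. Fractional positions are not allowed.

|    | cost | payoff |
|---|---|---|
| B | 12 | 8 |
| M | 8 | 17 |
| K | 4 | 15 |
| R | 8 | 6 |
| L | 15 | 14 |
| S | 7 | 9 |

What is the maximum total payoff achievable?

This is a 0-1 knapsack instance.
Take M and K: cost 8 + 4 = 12 ≤ 16, payoff 17 + 15 = 32.
No other feasible combination does better.

32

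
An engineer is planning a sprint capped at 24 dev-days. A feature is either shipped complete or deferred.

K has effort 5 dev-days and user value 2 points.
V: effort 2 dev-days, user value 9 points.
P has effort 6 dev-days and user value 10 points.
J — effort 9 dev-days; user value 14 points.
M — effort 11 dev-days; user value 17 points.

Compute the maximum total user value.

V + J + M: effort 2 + 9 + 11 = 22 ≤ 24, user value 9 + 14 + 17 = 40.
K + V + P + M: effort 5 + 2 + 6 + 11 = 24 ≤ 24, user value 2 + 9 + 10 + 17 = 38.
V + P + M: effort 2 + 6 + 11 = 19 ≤ 24, user value 9 + 10 + 17 = 36.
Best is V, J, and M with total user value 40.

40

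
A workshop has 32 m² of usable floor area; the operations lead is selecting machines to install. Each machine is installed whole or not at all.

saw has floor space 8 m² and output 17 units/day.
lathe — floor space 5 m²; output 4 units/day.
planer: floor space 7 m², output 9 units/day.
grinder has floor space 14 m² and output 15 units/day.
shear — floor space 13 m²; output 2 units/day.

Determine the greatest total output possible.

Allowing fractional choices, the relaxed optimum would be about 43.4, but machines are indivisible.
saw + planer + grinder: floor space 8 + 7 + 14 = 29 ≤ 32, output 17 + 9 + 15 = 41.
saw + lathe + grinder: floor space 8 + 5 + 14 = 27 ≤ 32, output 17 + 4 + 15 = 36.
Best is saw, planer, and grinder with total output 41.

41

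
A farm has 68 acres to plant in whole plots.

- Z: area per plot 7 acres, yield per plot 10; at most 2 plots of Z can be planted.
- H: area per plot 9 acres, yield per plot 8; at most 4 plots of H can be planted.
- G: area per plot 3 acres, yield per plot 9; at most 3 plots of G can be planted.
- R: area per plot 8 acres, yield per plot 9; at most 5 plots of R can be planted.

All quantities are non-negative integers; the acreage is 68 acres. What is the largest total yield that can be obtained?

92

This is a bounded integer knapsack.
2×Z, 1×H, 3×G, and 4×R: area 64 ≤ 68, yield 2·10 + 1·8 + 3·9 + 4·9 = 91.
2×Z, 3×G, and 5×R: area 63 ≤ 68, yield 2·10 + 3·9 + 5·9 = 92.
Best is 92.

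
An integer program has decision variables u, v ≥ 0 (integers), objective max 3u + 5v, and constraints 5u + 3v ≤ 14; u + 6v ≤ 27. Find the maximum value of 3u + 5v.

The continuous relaxation peaks at (0.111, 4.48) with value 22.74; rounding to a feasible lattice point costs some objective.
(u,v)=(0,4): 5·0+3·4=12≤14, 1·0+6·4=24≤27, objective 20.
(u,v)=(1,3): 5·1+3·3=14≤14, 1·1+6·3=19≤27, objective 18.
(u,v)=(0,3): 5·0+3·3=9≤14, 1·0+6·3=18≤27, objective 15.
The best lattice point is (0,4), giving 20.

20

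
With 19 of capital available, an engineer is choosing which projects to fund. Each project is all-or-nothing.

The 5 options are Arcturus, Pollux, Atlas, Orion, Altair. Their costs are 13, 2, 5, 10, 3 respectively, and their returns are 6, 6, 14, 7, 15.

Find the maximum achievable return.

36

Take Atlas, Orion, and Altair: cost 5 + 10 + 3 = 18 ≤ 19, return 14 + 7 + 15 = 36.
No other feasible combination does better.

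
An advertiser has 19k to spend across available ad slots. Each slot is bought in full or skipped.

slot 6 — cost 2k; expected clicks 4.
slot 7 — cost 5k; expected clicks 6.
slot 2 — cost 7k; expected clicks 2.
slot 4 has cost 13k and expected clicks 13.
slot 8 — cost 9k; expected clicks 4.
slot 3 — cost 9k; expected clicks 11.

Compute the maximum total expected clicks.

21

Take slot 6, slot 7, and slot 3: cost 2 + 5 + 9 = 16 ≤ 19, expected clicks 4 + 6 + 11 = 21.
No other feasible combination does better.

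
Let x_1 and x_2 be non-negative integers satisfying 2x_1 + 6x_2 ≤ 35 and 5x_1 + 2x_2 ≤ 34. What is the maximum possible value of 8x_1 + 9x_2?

Relaxing integrality, the LP optimum is 78.27 at (x_1,x_2) = (5.15, 4.12), which is not an integer point.
(x_1,x_2)=(5,4): 2·5+6·4=34≤35, 5·5+2·4=33≤34, objective 76.
(x_1,x_2)=(4,4): 2·4+6·4=32≤35, 5·4+2·4=28≤34, objective 68.
(x_1,x_2)=(5,3): 2·5+6·3=28≤35, 5·5+2·3=31≤34, objective 67.
(x_1,x_2)=(4,3): 2·4+6·3=26≤35, 5·4+2·3=26≤34, objective 59.
The best lattice point is (5,4), giving 76.

76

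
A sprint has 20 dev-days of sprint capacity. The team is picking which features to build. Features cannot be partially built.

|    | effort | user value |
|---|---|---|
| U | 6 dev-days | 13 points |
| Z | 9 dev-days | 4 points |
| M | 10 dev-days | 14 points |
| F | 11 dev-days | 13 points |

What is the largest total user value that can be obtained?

Allowing fractional choices, the relaxed optimum would be about 31.7, but features are indivisible.
U + M: effort 6 + 10 = 16 ≤ 20, user value 13 + 14 = 27.
U + F: effort 6 + 11 = 17 ≤ 20, user value 13 + 13 = 26.
Best is U and M with total user value 27.

27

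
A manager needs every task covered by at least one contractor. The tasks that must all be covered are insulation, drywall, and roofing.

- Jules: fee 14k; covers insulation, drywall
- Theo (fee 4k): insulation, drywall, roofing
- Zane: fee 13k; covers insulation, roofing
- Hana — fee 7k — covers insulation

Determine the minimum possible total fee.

4

This is a weighted set-cover instance.
Theo alone covers insulation, drywall, roofing — every task.
Total fee: 4.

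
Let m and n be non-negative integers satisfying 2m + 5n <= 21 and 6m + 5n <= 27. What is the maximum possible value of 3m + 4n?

18

Relaxing integrality, the LP optimum is 18.90 at (m,n) = (1.5, 3.6), which is not an integer point.
(m,n)=(2,3): 2·2+5·3=19≤21, 6·2+5·3=27≤27, objective 18.
(m,n)=(0,4): 2·0+5·4=20≤21, 6·0+5·4=20≤27, objective 16.
(m,n)=(1,3): 2·1+5·3=17≤21, 6·1+5·3=21≤27, objective 15.
The best lattice point is (2,3), giving 18.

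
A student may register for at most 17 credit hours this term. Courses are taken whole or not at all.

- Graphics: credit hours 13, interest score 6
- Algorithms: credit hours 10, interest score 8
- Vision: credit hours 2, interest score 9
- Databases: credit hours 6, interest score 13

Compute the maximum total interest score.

Algorithms + Databases: credit hours 10 + 6 = 16 ≤ 17, interest score 8 + 13 = 21.
Vision + Databases: credit hours 2 + 6 = 8 ≤ 17, interest score 9 + 13 = 22.
Best is Vision and Databases with total interest score 22.

22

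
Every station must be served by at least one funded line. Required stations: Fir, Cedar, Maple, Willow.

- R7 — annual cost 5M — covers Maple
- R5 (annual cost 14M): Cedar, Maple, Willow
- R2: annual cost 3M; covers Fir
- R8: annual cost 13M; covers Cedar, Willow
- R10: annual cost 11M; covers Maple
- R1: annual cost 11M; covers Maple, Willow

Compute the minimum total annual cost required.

Choose R5 and R2: together they cover Fir, Cedar, Maple, Willow — every station.
Total annual cost: 14 + 3 = 17.

17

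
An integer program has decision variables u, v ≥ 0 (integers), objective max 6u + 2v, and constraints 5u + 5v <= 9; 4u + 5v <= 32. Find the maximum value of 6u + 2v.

Relaxing integrality, the LP optimum is 10.80 at (u,v) = (1.8, 0), which is not an integer point.
(u,v)=(1,0): 5·1+5·0=5≤9, 4·1+5·0=4≤32, objective 6.
(u,v)=(0,1): 5·0+5·1=5≤9, 4·0+5·1=5≤32, objective 2.
(u,v)=(0,0): 5·0+5·0=0≤9, 4·0+5·0=0≤32, objective 0.
The best lattice point is (1,0), giving 6.

6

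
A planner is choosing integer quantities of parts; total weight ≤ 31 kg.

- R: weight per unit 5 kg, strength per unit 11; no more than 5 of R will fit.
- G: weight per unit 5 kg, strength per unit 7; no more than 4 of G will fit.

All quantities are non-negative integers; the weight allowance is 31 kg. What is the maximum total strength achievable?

This is a bounded integer knapsack.
R has the best ratio (11/5); taking only R gives at most 5×11 = 55 (stopped by the supply cap of 5).
Mixing does better — 5×R and 1×G: weight 30 ≤ 31, strength 5·11 + 1·7 = 62.

62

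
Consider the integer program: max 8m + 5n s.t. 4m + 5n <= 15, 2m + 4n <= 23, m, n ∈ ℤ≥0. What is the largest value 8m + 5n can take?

The continuous relaxation peaks at (3.75, 0) with value 30.00; rounding to a feasible lattice point costs some objective.
(m,n)=(3,0): 4·3+5·0=12≤15, 2·3+4·0=6≤23, objective 24.
(m,n)=(2,1): 4·2+5·1=13≤15, 2·2+4·1=8≤23, objective 21.
(m,n)=(2,0): 4·2+5·0=8≤15, 2·2+4·0=4≤23, objective 16.
No feasible integer point exceeds 24.

24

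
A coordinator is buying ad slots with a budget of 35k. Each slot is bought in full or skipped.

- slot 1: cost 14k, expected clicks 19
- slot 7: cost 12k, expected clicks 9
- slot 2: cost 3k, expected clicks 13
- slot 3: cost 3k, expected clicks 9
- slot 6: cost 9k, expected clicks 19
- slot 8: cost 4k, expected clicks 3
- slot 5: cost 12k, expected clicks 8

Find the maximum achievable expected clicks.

Allowing fractional choices, the relaxed optimum would be about 64.5, but ad slots are indivisible.
slot 1 + slot 2 + slot 3 + slot 6: cost 14 + 3 + 3 + 9 = 29 ≤ 35, expected clicks 19 + 13 + 9 + 19 = 60.
slot 1 + slot 2 + slot 3 + slot 6 + slot 8: cost 14 + 3 + 3 + 9 + 4 = 33 ≤ 35, expected clicks 19 + 13 + 9 + 19 + 3 = 63.
slot 1 + slot 2 + slot 6 + slot 8: cost 14 + 3 + 9 + 4 = 30 ≤ 35, expected clicks 19 + 13 + 19 + 3 = 54.
Best is slot 1, slot 2, slot 3, slot 6, and slot 8 with total expected clicks 63.

63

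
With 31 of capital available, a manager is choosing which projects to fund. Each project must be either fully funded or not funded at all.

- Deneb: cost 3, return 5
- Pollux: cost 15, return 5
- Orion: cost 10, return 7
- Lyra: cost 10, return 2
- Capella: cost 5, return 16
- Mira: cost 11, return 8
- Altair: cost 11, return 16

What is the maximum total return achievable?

45

This is a 0-1 knapsack instance.
Allowing fractional choices, the relaxed optimum would be about 45.7, but projects are indivisible.
Capella + Mira + Altair: cost 5 + 11 + 11 = 27 ≤ 31, return 16 + 8 + 16 = 40.
Deneb + Capella + Mira + Altair: cost 3 + 5 + 11 + 11 = 30 ≤ 31, return 5 + 16 + 8 + 16 = 45.
Deneb + Orion + Capella + Altair: cost 3 + 10 + 5 + 11 = 29 ≤ 31, return 5 + 7 + 16 + 16 = 44.
Best is Deneb, Capella, Mira, and Altair with total return 45.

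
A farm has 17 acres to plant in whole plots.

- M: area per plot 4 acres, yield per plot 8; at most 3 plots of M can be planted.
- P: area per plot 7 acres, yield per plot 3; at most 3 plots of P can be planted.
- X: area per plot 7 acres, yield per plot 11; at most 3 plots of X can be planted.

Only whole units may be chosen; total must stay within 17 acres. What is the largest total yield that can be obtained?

3×M: area 12 ≤ 17, yield 3·8 = 24.
2×M and 1×X: area 15 ≤ 17, yield 2·8 + 1·11 = 27.
Best is 27.

27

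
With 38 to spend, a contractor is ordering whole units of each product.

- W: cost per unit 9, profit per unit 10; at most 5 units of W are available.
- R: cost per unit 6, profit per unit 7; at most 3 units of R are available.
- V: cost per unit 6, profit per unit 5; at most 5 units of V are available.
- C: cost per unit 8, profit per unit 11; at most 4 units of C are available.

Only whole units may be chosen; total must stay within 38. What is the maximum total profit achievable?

51

1×V and 4×C: cost 38 ≤ 38, profit 1·5 + 4·11 = 49.
1×R and 4×C: cost 38 ≤ 38, profit 1·7 + 4·11 = 51.
Best is 51.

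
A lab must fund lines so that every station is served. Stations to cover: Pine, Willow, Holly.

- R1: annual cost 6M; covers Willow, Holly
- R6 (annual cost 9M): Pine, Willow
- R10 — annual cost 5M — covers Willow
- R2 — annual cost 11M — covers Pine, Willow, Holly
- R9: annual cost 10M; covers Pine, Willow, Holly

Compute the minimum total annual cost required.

R9 alone covers Pine, Willow, Holly — every station.
Total annual cost: 10.

10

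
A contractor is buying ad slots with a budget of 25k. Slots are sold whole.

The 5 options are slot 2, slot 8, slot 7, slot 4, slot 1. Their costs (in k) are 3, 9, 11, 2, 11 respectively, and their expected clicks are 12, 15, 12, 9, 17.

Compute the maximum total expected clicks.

Treat it as a binary knapsack problem.
slot 2 + slot 8 + slot 7 + slot 4: cost 3 + 9 + 11 + 2 = 25 ≤ 25, expected clicks 12 + 15 + 12 + 9 = 48.
slot 2 + slot 8 + slot 4 + slot 1: cost 3 + 9 + 2 + 11 = 25 ≤ 25, expected clicks 12 + 15 + 9 + 17 = 53.
slot 2 + slot 8 + slot 1: cost 3 + 9 + 11 = 23 ≤ 25, expected clicks 12 + 15 + 17 = 44.
Best is slot 2, slot 8, slot 4, and slot 1 with total expected clicks 53.

53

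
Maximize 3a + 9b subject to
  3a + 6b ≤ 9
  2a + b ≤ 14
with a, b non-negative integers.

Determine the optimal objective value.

12

(a,b)=(1,1): 3·1+6·1=9≤9, 2·1+1·1=3≤14, objective 12.
(a,b)=(0,1): 3·0+6·1=6≤9, 2·0+1·1=1≤14, objective 9.
No feasible integer point exceeds 12.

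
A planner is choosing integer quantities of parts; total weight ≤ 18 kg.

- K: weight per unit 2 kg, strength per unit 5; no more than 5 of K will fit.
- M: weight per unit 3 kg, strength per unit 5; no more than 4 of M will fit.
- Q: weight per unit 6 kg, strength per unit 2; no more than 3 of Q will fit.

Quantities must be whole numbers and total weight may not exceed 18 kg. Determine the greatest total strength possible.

35

4×K and 3×M: weight 17 ≤ 18, strength 4·5 + 3·5 = 35.
3×K and 4×M: weight 18 ≤ 18, strength 3·5 + 4·5 = 35.
Best is 35.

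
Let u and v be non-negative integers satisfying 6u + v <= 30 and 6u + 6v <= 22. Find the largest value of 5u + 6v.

18

Relaxing integrality, the LP optimum is 22.00 at (u,v) = (0, 3.67), which is not an integer point.
(u,v)=(0,3): 6·0+1·3=3≤30, 6·0+6·3=18≤22, objective 18.
(u,v)=(1,2): 6·1+1·2=8≤30, 6·1+6·2=18≤22, objective 17.
(u,v)=(0,2): 6·0+1·2=2≤30, 6·0+6·2=12≤22, objective 12.
Maximum is 18 at (u,v)=(0,3).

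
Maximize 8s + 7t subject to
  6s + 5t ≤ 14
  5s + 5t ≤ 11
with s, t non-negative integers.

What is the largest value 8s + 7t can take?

(s,t)=(2,0): 6·2+5·0=12≤14, 5·2+5·0=10≤11, objective 16.
(s,t)=(1,1): 6·1+5·1=11≤14, 5·1+5·1=10≤11, objective 15.
No feasible integer point exceeds 16.

16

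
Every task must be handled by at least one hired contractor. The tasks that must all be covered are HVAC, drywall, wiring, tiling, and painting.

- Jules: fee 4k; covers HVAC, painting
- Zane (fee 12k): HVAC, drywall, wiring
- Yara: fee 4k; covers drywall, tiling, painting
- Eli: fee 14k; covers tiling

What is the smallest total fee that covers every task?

16

The greedy cost-per-new-task heuristic would pick Yara, Jules, and Zane for 20, but a cheaper cover exists.
Choose Zane and Yara: together they cover HVAC, drywall, wiring, tiling, painting — every task.
Total fee: 12 + 4 = 16.
No cover costs less than 16.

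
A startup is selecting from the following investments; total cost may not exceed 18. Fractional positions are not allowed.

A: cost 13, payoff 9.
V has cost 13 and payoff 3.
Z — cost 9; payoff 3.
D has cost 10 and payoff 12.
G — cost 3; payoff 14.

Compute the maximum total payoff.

26

Allowing fractional choices, the relaxed optimum would be about 29.5, but investments are indivisible.
D + G: cost 10 + 3 = 13 ≤ 18, payoff 12 + 14 = 26.
A + G: cost 13 + 3 = 16 ≤ 18, payoff 9 + 14 = 23.
Z + G: cost 9 + 3 = 12 ≤ 18, payoff 3 + 14 = 17.
Best is D and G with total payoff 26.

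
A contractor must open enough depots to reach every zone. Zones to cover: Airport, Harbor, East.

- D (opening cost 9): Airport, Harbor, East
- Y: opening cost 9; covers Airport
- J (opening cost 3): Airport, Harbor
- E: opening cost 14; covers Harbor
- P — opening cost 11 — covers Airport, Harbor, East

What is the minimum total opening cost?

9

This is a weighted set-cover instance.
D alone covers Airport, Harbor, East — every zone.
Total opening cost: 9.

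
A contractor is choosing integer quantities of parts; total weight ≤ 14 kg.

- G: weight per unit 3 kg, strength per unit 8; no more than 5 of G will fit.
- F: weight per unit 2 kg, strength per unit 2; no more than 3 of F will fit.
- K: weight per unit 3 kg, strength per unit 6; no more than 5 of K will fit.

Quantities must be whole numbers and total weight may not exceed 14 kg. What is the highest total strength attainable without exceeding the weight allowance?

G has the best ratio (8/3); taking only G gives at most 4×8 = 32 (stopped by the weight limit).
Mixing does better — 4×G and 1×F: weight 14 ≤ 14, strength 4·8 + 1·2 = 34.

34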